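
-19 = -19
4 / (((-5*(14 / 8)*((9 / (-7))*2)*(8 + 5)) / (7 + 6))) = 8 / 45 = 0.18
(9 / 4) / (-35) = -9 / 140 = -0.06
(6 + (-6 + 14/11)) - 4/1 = -30/11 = -2.73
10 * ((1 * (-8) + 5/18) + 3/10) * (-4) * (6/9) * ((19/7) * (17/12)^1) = 431528/567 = 761.07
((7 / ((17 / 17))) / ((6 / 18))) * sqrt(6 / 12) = 21 * sqrt(2) / 2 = 14.85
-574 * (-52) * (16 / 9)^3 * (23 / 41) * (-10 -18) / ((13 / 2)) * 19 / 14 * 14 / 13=-592306.58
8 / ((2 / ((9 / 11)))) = 36 / 11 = 3.27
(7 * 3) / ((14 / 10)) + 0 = 15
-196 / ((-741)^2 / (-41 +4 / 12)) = 23912 / 1647243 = 0.01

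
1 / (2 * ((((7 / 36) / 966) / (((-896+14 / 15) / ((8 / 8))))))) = -11116728 / 5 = -2223345.60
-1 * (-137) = 137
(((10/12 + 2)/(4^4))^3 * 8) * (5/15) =4913/1358954496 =0.00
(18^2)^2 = 104976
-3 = -3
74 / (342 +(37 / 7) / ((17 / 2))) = 4403 / 20386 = 0.22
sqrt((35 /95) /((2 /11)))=1.42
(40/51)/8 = 5/51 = 0.10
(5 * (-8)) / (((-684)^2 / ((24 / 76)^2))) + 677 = 794045843 / 1172889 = 677.00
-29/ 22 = -1.32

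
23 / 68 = 0.34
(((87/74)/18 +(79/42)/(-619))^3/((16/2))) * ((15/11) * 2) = 0.00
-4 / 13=-0.31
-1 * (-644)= 644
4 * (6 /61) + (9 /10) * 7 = 6.69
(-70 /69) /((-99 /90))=700 /759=0.92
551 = 551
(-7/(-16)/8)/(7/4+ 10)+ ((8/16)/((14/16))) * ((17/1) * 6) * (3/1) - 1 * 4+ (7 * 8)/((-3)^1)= 4806931/31584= 152.20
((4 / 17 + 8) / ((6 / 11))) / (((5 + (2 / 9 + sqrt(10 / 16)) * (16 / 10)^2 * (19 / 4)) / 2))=1.74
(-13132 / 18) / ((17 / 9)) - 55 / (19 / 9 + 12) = -842297 / 2159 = -390.13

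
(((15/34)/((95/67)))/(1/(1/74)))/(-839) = -201/40107556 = -0.00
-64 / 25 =-2.56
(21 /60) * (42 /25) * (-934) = -68649 /125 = -549.19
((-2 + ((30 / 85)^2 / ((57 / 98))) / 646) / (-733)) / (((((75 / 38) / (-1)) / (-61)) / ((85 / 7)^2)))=432684956 / 34803573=12.43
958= 958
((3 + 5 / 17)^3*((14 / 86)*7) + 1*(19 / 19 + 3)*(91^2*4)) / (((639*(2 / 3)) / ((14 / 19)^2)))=2743958609504 / 16244338287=168.92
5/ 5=1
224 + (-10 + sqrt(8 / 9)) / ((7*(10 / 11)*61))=11*sqrt(2) / 6405 + 95637 / 427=223.98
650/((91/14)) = 100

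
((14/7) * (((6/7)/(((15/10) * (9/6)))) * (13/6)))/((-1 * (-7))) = 104/441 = 0.24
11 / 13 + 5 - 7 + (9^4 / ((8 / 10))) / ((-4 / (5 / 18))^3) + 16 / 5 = -93241 / 133120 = -0.70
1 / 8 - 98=-783 / 8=-97.88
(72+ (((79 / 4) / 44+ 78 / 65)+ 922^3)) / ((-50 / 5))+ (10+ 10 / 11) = -78377741.26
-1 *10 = -10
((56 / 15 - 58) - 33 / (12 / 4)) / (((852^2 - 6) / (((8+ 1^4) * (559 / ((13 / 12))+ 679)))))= -233981 / 241966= -0.97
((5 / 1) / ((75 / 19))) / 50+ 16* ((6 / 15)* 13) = 83.23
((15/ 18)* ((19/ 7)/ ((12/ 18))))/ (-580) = -19/ 3248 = -0.01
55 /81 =0.68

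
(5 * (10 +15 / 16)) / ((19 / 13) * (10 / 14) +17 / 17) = 79625 / 2976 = 26.76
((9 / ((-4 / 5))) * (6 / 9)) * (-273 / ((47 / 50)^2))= 5118750 / 2209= 2317.22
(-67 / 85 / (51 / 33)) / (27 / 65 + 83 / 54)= -47034 / 180047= -0.26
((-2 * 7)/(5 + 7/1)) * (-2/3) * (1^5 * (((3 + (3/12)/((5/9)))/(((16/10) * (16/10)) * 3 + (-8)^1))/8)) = -805/768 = -1.05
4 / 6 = 2 / 3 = 0.67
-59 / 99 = -0.60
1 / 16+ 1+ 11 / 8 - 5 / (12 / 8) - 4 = -235 / 48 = -4.90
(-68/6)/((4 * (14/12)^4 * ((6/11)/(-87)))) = 585684/2401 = 243.93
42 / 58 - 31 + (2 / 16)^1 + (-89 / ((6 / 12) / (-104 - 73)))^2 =230289697357 / 232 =992628005.85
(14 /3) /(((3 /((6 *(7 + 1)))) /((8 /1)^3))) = 114688 /3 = 38229.33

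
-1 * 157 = -157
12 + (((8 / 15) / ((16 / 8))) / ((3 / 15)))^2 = 124 / 9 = 13.78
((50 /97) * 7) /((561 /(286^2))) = 2602600 /4947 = 526.10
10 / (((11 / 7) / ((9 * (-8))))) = -5040 / 11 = -458.18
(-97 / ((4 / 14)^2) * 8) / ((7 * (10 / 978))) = -664062 / 5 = -132812.40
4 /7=0.57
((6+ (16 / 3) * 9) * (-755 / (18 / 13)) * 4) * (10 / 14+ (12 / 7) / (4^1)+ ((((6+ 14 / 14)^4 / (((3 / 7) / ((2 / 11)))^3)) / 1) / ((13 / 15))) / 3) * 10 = -7076750537600 / 83853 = -84394720.97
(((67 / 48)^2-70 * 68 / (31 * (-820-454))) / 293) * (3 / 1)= 13446829 / 634792704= 0.02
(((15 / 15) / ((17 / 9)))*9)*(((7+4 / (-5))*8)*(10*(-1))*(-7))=281232 / 17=16543.06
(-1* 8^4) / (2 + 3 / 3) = -4096 / 3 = -1365.33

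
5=5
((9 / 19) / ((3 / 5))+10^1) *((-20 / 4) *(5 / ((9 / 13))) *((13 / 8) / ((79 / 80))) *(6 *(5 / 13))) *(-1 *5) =33312500 / 4503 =7397.85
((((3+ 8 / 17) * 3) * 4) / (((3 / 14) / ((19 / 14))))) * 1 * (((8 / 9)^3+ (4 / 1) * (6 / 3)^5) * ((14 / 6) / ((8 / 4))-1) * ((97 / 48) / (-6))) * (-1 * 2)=1275267536 / 334611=3811.19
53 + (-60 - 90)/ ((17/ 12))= -899/ 17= -52.88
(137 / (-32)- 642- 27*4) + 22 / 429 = -941279 / 1248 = -754.23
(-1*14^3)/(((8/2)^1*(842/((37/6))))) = -12691/2526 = -5.02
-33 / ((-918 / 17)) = 11 / 18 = 0.61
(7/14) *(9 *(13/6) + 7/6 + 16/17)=551/51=10.80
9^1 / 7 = 9 / 7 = 1.29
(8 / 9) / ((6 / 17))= 68 / 27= 2.52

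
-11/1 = -11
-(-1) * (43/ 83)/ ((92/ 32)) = 344/ 1909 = 0.18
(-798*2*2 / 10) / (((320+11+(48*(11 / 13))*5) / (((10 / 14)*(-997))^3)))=73435098699300 / 340207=215854167.31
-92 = -92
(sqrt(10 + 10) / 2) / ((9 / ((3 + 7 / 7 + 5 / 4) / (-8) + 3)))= 25*sqrt(5) / 96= 0.58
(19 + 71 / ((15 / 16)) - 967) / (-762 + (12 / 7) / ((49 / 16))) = 2243906 / 1958805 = 1.15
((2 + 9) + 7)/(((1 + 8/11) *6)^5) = 161051/1069674768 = 0.00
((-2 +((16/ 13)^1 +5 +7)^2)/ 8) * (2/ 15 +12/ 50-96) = -2068.56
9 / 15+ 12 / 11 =93 / 55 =1.69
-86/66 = -43/33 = -1.30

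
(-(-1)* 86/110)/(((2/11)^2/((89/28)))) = 42097/560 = 75.17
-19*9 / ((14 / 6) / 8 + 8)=-4104 / 199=-20.62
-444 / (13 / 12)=-5328 / 13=-409.85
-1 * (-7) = 7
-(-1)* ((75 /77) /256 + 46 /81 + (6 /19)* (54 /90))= 115458661 /151683840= 0.76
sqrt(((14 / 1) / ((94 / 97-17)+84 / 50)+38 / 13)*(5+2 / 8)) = 12*sqrt(85993271) / 34801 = 3.20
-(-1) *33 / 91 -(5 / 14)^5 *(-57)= 4851081 / 6991712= 0.69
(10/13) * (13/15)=2/3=0.67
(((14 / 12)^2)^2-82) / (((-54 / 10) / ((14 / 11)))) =3635485 / 192456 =18.89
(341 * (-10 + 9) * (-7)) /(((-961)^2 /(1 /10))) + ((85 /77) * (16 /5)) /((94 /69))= 2795866103 /1078136290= 2.59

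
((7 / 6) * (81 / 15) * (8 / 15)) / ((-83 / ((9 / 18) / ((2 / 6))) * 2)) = -63 / 2075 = -0.03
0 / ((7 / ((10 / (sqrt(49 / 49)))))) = 0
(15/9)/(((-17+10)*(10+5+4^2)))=-5/651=-0.01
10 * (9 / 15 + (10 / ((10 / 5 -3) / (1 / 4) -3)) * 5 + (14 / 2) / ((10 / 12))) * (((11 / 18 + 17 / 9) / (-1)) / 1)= -325 / 7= -46.43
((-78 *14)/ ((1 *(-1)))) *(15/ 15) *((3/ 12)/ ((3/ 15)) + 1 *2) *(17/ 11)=60333/ 11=5484.82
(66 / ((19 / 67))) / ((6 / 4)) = 2948 / 19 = 155.16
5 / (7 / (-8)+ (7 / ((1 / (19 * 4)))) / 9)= 360 / 4193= 0.09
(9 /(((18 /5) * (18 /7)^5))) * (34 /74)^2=24286115 /5173637184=0.00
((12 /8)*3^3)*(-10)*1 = -405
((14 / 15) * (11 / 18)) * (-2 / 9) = -0.13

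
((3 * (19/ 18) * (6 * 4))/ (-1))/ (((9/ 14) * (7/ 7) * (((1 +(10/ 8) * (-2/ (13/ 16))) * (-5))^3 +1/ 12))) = -9350432/ 88580091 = -0.11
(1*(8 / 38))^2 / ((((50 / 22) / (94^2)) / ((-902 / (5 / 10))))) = -2805465344 / 9025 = -310854.89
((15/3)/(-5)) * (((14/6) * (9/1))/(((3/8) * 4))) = -14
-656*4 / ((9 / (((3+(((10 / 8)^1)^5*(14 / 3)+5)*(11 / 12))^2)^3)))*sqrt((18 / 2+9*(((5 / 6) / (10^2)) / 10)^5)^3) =-309129169134903729681542572292552000375317631978441*sqrt(7464960000000003) / 43908996768733633726718731616256000000000000000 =-608275346256.01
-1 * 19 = -19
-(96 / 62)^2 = -2304 / 961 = -2.40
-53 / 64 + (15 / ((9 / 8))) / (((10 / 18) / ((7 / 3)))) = 3531 / 64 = 55.17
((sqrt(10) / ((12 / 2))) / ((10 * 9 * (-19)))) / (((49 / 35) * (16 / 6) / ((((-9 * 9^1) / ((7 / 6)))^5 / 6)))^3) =1126419977246958720592007393738632050 * sqrt(10) / 30939858360298531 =115128281730797889383.61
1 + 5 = 6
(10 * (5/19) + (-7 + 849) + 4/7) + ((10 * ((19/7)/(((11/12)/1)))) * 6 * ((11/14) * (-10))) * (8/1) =-9609916/931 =-10322.14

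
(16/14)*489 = 3912/7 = 558.86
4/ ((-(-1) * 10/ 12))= 24/ 5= 4.80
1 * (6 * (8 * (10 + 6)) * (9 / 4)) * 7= 12096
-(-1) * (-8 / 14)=-4 / 7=-0.57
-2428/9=-269.78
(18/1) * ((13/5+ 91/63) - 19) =-1346/5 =-269.20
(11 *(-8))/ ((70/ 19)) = -836/ 35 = -23.89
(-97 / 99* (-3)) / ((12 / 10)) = 485 / 198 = 2.45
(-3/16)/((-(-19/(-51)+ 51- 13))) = 153/31312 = 0.00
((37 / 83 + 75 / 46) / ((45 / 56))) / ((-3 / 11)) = -9.47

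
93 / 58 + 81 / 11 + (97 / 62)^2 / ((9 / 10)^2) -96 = -4172203657 / 49662558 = -84.01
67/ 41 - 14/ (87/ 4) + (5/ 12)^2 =199309/ 171216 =1.16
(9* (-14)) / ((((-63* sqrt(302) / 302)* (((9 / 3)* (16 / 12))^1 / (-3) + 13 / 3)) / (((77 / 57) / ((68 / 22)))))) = 847* sqrt(302) / 2907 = 5.06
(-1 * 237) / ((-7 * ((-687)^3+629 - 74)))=-79 / 756565012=-0.00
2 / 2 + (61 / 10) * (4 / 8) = 4.05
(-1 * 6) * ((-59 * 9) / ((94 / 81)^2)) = 10451673 / 4418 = 2365.70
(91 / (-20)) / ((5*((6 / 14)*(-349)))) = 637 / 104700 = 0.01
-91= -91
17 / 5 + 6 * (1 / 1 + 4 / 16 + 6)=469 / 10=46.90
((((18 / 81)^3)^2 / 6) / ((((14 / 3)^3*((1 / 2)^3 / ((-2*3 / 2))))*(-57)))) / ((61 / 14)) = 0.00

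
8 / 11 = 0.73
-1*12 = -12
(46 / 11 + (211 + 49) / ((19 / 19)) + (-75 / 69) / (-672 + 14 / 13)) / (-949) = -582964611 / 2094126034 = -0.28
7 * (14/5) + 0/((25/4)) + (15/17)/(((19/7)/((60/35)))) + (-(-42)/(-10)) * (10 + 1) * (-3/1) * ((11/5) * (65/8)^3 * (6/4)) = 245348.25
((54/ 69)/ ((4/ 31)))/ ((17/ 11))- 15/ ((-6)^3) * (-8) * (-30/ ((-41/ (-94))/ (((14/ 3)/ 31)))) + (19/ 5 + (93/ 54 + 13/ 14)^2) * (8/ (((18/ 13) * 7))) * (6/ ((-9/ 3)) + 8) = 26217459306883/ 414212023890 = 63.29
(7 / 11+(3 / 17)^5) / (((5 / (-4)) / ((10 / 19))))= -79533376 / 296750113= -0.27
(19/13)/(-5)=-19/65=-0.29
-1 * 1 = -1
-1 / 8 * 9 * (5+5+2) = -27 / 2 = -13.50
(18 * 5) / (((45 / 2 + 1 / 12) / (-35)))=-37800 / 271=-139.48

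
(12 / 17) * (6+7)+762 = 13110 / 17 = 771.18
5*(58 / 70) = 29 / 7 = 4.14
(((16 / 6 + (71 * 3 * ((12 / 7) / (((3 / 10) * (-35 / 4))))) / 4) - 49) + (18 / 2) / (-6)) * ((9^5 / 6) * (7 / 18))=-17705223 / 56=-316164.70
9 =9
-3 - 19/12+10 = 65/12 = 5.42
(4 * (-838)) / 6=-1676 / 3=-558.67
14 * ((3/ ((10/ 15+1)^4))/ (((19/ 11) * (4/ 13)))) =243243/ 23750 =10.24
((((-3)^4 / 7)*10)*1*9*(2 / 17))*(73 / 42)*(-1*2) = -354780 / 833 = -425.91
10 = 10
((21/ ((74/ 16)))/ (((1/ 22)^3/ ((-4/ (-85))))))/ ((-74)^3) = -894432/ 159303685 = -0.01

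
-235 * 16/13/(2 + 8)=-376/13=-28.92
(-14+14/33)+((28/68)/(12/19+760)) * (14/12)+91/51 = -191189719/16215144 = -11.79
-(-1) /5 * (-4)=-4 /5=-0.80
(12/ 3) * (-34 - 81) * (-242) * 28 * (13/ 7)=5788640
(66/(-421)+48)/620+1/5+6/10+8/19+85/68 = 12637587/4959380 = 2.55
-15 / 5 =-3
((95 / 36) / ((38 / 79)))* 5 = 1975 / 72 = 27.43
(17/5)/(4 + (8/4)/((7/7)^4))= 17/30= 0.57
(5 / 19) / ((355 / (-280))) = -280 / 1349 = -0.21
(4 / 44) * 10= 10 / 11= 0.91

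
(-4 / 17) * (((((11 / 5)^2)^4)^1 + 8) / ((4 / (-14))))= 3044774334 / 6640625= 458.51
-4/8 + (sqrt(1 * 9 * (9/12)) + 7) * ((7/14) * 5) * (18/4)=135 * sqrt(3)/8 + 313/4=107.48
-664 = -664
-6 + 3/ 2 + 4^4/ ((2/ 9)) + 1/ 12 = 13771/ 12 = 1147.58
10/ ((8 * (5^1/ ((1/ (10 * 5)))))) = 1/ 200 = 0.00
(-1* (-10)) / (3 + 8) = 10 / 11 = 0.91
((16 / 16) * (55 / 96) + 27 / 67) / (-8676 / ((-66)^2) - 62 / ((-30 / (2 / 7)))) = -0.70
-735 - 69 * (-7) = -252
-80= -80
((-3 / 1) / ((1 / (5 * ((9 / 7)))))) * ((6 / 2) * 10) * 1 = -4050 / 7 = -578.57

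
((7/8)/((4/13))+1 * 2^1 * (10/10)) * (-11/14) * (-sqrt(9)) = 11.42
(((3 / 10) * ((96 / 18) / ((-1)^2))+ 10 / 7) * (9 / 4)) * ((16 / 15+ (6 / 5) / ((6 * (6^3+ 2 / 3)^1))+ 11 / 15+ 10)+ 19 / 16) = 161082423 / 1820000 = 88.51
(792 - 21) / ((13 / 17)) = 13107 / 13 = 1008.23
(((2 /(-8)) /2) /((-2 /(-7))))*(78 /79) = -273 /632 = -0.43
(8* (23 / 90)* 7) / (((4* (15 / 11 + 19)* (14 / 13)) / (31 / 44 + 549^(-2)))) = 558739805 / 4860995328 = 0.11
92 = 92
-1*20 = -20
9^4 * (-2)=-13122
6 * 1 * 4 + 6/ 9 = 74/ 3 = 24.67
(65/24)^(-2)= 576/4225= 0.14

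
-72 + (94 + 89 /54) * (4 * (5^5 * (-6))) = -64563148 /9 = -7173683.11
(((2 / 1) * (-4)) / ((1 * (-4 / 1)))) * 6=12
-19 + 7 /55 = -1038 /55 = -18.87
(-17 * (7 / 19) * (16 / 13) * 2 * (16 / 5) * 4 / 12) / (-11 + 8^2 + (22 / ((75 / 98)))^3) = -1713600000 / 2480910432377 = -0.00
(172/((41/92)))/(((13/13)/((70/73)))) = 1107680/2993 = 370.09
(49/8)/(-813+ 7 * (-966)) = -0.00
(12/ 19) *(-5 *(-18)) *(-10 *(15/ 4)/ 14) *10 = -1522.56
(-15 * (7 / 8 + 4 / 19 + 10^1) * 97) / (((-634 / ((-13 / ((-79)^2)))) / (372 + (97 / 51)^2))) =-10379372870425 / 521442140496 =-19.91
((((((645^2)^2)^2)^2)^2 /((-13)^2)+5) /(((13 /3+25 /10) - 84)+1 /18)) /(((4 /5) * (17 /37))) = -670339962125304044067283960829136999122606199374946021859306153689642262179404497146607148775 /3987724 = -168100892169393880837110100000000000000000000000000000000000000000000000000000000000000.00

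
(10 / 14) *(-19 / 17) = -95 / 119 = -0.80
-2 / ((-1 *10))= 1 / 5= 0.20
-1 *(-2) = 2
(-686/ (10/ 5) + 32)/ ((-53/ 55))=17105/ 53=322.74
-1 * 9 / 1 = -9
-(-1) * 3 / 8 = 3 / 8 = 0.38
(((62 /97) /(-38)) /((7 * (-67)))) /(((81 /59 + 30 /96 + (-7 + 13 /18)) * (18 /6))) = -87792 /33725007239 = -0.00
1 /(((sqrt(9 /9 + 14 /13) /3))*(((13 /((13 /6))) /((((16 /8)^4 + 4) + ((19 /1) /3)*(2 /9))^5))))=32255902407184*sqrt(39) /129140163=1559840.42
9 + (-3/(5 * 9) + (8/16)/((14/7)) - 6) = 3.18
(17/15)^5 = 1419857/759375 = 1.87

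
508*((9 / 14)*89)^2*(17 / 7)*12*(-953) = -15841336568724 / 343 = -46184654719.31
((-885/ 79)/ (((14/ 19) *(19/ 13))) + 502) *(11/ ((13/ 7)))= 5980777/ 2054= 2911.77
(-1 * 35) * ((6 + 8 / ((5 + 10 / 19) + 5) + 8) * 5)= -2583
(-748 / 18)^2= 139876 / 81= 1726.86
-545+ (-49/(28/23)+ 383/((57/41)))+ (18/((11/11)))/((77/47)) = -5245237/17556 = -298.77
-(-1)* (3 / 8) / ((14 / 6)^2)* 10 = 135 / 196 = 0.69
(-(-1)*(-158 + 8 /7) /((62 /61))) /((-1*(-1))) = -33489 /217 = -154.33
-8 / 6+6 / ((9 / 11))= 6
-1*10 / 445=-2 / 89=-0.02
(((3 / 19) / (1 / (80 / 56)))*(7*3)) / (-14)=-45 / 133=-0.34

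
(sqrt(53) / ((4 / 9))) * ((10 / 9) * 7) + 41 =41 + 35 * sqrt(53) / 2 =168.40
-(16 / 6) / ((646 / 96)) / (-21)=128 / 6783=0.02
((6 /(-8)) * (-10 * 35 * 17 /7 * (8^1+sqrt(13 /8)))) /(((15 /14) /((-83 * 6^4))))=-512023680 -16000740 * sqrt(26)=-593611765.49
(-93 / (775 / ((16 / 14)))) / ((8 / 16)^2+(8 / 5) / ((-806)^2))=-15591264 / 28421855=-0.55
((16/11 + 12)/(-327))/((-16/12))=37/1199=0.03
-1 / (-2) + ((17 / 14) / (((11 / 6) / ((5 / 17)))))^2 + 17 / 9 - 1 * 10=-808223 / 106722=-7.57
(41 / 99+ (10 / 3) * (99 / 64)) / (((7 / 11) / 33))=27731 / 96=288.86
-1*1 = -1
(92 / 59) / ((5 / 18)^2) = 29808 / 1475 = 20.21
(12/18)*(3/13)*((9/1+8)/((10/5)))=17/13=1.31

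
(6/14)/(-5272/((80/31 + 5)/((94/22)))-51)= -165/1163659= -0.00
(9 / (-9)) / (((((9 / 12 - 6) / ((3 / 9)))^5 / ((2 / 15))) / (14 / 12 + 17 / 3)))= 41984 / 44659644435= 0.00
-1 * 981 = -981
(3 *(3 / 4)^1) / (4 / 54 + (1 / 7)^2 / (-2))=11907 / 338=35.23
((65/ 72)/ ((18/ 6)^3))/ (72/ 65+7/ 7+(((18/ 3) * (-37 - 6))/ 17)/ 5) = -2873/ 79704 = -0.04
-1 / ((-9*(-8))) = -1 / 72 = -0.01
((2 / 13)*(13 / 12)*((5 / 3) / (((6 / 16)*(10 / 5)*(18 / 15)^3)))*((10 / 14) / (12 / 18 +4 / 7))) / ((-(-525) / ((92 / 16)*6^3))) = 2875 / 9828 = 0.29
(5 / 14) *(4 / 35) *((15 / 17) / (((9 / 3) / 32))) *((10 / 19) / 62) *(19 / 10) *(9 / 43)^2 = 12960 / 47746727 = 0.00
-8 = -8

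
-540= -540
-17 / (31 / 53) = -901 / 31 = -29.06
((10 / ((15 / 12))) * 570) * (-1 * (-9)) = 41040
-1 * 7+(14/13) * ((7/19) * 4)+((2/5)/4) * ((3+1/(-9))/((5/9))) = -30214/6175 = -4.89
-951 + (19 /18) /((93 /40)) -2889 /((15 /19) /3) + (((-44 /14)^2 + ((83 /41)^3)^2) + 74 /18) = -11538884301090468848 /974080126180665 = -11845.93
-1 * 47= -47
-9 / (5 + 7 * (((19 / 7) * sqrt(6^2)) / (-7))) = 63 / 79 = 0.80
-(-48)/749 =0.06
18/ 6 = 3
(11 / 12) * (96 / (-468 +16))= -22 / 113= -0.19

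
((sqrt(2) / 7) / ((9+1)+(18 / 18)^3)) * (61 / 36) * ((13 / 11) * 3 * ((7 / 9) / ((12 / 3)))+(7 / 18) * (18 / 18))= 3721 * sqrt(2) / 156816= 0.03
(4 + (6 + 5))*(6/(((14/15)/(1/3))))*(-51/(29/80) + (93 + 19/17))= -738000/493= -1496.96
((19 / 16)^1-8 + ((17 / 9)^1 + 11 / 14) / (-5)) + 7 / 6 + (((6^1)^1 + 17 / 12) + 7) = 41509 / 5040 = 8.24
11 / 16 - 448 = -447.31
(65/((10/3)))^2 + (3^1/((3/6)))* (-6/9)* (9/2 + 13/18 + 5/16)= 3223/9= 358.11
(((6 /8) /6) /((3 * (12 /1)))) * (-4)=-1 /72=-0.01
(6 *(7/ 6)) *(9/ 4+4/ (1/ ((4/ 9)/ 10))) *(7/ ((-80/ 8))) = -21413/ 1800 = -11.90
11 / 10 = 1.10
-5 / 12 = -0.42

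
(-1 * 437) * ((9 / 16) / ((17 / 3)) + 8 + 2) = -1200439 / 272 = -4413.38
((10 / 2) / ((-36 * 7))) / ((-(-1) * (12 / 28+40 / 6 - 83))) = 0.00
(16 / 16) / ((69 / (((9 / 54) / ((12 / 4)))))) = 1 / 1242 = 0.00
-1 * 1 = -1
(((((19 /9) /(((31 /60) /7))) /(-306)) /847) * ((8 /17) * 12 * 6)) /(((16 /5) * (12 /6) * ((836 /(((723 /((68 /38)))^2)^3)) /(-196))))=2743887008684524408556238675 /4605227644369616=595820059414.27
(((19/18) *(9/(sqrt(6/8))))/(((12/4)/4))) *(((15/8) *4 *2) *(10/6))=1900 *sqrt(3)/9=365.66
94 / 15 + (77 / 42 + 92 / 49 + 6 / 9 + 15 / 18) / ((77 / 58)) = 576802 / 56595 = 10.19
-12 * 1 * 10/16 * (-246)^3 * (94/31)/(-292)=-2623822470/2263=-1159444.31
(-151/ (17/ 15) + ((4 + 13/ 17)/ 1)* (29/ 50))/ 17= -110901/ 14450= -7.67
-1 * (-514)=514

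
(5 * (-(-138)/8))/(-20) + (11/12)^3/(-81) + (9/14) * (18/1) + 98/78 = 108339499/12737088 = 8.51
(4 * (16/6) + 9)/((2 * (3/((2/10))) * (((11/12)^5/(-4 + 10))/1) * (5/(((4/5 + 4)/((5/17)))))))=1996627968/100656875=19.84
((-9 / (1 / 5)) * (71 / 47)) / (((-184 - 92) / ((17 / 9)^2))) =102595 / 116748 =0.88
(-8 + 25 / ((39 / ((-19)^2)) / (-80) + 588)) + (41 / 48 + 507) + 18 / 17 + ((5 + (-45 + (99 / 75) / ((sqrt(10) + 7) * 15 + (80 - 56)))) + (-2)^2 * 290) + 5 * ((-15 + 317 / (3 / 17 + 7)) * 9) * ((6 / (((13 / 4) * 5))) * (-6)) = -4832913619293420253 / 3754390776848400 - 11 * sqrt(10) / 7995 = -1287.27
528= 528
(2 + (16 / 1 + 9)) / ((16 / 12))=81 / 4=20.25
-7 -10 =-17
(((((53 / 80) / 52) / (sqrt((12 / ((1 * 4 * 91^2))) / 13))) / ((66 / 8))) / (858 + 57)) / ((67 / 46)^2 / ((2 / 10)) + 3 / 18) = 196259 * sqrt(39) / 41302532700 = 0.00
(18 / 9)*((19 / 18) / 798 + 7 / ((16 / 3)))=3973 / 1512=2.63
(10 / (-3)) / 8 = -5 / 12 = -0.42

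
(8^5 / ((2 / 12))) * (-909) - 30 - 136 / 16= -357433421 / 2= -178716710.50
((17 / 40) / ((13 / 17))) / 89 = 289 / 46280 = 0.01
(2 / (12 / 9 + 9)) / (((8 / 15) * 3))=15 / 124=0.12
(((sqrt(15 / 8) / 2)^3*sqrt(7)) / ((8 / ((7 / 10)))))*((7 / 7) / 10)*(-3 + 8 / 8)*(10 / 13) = -21*sqrt(210) / 26624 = -0.01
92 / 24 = 23 / 6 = 3.83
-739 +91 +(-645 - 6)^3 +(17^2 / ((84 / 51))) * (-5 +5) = -275895099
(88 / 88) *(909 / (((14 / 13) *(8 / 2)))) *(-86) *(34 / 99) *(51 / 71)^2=-2496447603 / 776314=-3215.77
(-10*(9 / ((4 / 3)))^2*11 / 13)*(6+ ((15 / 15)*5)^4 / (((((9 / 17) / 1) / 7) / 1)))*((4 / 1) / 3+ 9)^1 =-3426339015 / 104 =-32945567.45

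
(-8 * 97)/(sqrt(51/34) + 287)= -445424/164735 + 776 * sqrt(6)/164735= -2.69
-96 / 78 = -16 / 13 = -1.23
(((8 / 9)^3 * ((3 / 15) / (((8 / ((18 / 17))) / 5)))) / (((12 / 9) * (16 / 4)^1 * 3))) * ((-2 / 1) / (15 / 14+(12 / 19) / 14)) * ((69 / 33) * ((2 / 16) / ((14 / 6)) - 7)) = 679972 / 4498659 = 0.15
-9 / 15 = -3 / 5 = -0.60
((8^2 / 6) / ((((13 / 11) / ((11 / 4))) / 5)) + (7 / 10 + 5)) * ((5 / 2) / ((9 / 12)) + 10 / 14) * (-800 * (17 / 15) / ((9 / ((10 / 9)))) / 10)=-1170403760 / 199017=-5880.92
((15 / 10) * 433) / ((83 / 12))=7794 / 83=93.90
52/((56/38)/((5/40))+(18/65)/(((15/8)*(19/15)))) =4.37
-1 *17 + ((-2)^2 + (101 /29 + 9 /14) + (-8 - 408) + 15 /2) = -84727 /203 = -417.37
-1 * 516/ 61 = -516/ 61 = -8.46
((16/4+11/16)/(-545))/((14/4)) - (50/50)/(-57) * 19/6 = 0.05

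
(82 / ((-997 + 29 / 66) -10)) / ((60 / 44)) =-19844 / 332165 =-0.06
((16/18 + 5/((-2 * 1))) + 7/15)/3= -103/270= -0.38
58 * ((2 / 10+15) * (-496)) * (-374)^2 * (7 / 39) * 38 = -81348229157888 / 195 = -417170405937.89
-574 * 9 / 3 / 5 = -1722 / 5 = -344.40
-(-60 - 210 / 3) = 130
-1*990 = -990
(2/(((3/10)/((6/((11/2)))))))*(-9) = -720/11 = -65.45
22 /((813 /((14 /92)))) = 77 /18699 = 0.00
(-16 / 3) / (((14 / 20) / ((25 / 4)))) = -47.62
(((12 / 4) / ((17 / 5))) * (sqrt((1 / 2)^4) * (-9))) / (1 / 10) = -675 / 34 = -19.85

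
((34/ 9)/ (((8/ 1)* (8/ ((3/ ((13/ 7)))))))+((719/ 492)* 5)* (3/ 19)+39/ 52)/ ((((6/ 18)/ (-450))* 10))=-87456825/ 324064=-269.88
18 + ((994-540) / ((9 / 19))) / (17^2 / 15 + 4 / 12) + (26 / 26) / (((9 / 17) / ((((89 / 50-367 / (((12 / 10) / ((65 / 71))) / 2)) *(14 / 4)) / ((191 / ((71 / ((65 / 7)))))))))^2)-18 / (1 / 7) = 1198345105667223258289 / 55057572092250000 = 21765.31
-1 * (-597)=597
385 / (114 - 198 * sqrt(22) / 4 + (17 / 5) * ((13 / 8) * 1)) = -3.42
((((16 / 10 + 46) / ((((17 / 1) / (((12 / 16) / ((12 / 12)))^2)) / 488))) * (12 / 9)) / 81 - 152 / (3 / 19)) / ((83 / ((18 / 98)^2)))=-384756 / 996415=-0.39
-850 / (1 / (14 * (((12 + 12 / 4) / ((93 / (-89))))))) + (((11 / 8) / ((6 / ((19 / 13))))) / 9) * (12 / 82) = 203220114479 / 1189656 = 170822.59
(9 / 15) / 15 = 1 / 25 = 0.04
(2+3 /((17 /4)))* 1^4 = 46 /17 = 2.71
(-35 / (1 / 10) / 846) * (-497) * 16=1391600 / 423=3289.83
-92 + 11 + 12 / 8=-159 / 2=-79.50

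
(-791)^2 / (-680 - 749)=-625681 / 1429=-437.85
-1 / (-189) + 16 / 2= 8.01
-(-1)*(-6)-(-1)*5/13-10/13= -83/13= -6.38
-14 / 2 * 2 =-14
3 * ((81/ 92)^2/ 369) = 0.01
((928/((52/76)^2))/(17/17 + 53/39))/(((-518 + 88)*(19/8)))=-52896/64285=-0.82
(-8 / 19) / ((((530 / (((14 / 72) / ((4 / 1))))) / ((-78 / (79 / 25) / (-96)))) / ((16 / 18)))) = -455 / 51550344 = -0.00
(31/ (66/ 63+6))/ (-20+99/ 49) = -31899/ 130388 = -0.24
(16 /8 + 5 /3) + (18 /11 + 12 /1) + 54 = 2353 /33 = 71.30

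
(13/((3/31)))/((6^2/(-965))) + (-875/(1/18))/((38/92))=-85635005/2052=-41732.46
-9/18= -1/2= -0.50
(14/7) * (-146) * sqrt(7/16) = -73 * sqrt(7) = -193.14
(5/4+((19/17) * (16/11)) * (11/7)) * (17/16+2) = 12677/1088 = 11.65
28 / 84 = 1 / 3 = 0.33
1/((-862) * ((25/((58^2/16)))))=-841/86200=-0.01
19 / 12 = 1.58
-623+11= -612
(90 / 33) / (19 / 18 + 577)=108 / 22891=0.00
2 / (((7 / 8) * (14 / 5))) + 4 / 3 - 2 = 22 / 147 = 0.15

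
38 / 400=19 / 200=0.10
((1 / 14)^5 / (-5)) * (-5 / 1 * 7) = 1 / 76832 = 0.00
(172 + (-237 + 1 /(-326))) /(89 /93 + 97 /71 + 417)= -139924173 /902625866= -0.16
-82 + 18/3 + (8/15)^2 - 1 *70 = -32786/225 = -145.72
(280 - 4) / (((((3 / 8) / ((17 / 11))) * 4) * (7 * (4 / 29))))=22678 / 77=294.52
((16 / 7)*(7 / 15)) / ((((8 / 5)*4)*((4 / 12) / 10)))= 5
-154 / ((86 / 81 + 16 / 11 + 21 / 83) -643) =5694381 / 23673491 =0.24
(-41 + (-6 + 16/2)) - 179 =-218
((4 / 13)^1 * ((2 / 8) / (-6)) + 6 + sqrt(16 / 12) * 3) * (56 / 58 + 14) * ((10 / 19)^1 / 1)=8680 * sqrt(3) / 551 + 1013390 / 21489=74.44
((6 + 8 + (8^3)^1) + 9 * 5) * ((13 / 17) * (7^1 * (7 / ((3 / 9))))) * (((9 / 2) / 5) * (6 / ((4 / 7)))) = 206233209 / 340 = 606568.26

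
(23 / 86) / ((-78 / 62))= -713 / 3354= -0.21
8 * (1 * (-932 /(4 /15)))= -27960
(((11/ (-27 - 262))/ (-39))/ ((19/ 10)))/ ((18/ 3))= 55/ 642447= 0.00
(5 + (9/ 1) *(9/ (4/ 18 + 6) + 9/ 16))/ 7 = 2585/ 784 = 3.30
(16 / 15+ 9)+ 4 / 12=52 / 5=10.40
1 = 1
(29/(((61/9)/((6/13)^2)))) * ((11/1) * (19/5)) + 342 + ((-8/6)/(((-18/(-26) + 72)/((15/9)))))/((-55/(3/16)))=488785192009/1285944660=380.10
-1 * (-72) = 72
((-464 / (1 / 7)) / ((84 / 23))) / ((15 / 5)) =-2668 / 9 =-296.44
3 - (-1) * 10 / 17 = 61 / 17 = 3.59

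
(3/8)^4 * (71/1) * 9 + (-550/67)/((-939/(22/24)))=9775137101/773074944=12.64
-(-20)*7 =140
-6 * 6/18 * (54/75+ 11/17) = -1162/425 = -2.73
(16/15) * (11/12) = 44/45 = 0.98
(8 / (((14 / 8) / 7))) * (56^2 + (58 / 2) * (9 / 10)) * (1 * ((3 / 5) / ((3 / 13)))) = 6577168 / 25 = 263086.72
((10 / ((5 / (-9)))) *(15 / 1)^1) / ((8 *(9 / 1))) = -15 / 4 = -3.75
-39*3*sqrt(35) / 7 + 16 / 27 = 16 / 27 -117*sqrt(35) / 7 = -98.29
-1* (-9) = 9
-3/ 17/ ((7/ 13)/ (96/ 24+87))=-29.82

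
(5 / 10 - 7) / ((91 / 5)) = -5 / 14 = -0.36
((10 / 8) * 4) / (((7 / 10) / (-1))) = -50 / 7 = -7.14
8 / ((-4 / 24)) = -48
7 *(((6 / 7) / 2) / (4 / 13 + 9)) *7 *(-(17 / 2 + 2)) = -5733 / 242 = -23.69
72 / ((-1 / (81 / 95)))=-5832 / 95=-61.39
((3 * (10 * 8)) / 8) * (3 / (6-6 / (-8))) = 40 / 3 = 13.33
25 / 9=2.78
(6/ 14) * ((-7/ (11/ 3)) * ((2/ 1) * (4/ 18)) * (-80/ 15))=64/ 33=1.94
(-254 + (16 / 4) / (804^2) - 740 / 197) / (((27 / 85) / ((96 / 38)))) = -2790015423100 / 1360988487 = -2049.99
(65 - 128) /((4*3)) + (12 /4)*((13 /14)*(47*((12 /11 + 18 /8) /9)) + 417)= 113903 /88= 1294.35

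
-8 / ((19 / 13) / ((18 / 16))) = -117 / 19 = -6.16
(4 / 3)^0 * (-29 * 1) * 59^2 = -100949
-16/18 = -8/9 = -0.89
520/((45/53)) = 5512/9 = 612.44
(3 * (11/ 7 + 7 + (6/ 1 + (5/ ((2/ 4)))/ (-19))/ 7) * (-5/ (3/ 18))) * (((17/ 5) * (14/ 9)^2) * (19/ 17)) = -69664/ 9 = -7740.44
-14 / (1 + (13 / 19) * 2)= -266 / 45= -5.91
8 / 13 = 0.62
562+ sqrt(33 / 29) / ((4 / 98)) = 49 * sqrt(957) / 58+ 562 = 588.14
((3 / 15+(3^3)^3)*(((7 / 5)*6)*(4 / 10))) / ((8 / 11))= 11367048 / 125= 90936.38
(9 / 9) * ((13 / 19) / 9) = 13 / 171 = 0.08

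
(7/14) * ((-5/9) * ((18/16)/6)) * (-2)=5/48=0.10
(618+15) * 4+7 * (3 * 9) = 2721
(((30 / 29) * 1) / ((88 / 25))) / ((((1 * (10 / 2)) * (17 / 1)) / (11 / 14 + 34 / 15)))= 3205 / 303688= 0.01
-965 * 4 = -3860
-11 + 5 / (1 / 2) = -1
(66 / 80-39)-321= -14367 / 40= -359.18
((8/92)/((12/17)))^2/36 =289/685584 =0.00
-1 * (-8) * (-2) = -16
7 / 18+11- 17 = -101 / 18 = -5.61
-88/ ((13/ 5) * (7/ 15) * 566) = -3300/ 25753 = -0.13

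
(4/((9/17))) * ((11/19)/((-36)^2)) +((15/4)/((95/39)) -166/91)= -354596/1260441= -0.28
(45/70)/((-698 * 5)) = -9/48860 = -0.00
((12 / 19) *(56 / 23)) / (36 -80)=-168 / 4807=-0.03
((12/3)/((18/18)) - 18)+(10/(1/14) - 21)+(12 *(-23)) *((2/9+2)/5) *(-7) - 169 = 2384/3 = 794.67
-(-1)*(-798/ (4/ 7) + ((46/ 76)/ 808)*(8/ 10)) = -1396.50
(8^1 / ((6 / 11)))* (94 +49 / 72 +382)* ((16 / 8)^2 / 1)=755062 / 27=27965.26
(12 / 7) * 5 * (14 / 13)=120 / 13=9.23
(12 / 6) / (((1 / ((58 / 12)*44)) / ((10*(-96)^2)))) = 39198720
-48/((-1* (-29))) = -48/29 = -1.66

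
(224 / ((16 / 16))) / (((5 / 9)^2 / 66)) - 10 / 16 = 9579907 / 200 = 47899.54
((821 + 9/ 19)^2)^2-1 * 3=59345668393801933/ 130321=455380701451.05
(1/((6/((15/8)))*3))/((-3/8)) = -5/18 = -0.28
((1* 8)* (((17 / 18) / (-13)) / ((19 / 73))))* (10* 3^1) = -49640 / 741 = -66.99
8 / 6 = 4 / 3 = 1.33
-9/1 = -9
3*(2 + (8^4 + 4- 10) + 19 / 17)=208749 / 17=12279.35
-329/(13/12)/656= -987/2132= -0.46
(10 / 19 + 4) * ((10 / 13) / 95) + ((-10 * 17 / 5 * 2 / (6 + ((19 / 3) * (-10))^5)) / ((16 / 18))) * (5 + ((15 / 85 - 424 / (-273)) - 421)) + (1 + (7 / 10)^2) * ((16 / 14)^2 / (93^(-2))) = 3686194890400846679609 / 218998574765471900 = 16832.05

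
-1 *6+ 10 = 4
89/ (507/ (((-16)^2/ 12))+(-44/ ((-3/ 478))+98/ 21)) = 0.01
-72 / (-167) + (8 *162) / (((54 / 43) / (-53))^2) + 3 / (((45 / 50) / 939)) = 2311504.21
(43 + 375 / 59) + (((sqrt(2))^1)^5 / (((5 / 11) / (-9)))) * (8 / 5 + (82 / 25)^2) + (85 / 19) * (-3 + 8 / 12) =130879 / 3363-3058704 * sqrt(2) / 3125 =-1345.29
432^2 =186624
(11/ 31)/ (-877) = -0.00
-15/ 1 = -15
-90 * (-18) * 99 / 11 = 14580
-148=-148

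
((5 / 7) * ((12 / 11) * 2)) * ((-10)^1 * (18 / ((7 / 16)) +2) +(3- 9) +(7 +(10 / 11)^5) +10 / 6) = -57920128160 / 86806489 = -667.23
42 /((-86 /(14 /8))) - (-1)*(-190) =-32827 /172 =-190.85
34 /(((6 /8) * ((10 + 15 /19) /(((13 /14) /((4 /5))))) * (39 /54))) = 1938 /287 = 6.75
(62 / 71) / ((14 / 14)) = 62 / 71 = 0.87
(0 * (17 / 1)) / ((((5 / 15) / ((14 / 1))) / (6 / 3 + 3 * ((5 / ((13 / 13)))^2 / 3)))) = 0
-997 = -997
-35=-35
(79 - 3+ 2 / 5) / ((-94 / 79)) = -64.21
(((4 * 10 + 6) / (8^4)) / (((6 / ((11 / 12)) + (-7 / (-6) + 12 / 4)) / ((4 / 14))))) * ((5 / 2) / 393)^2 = 6325 / 521808623616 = 0.00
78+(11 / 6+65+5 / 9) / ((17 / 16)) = 21638 / 153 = 141.42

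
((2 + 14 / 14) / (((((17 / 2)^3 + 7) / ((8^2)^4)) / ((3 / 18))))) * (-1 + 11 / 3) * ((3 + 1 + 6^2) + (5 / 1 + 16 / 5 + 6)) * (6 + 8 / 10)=4946728583168 / 372675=13273572.37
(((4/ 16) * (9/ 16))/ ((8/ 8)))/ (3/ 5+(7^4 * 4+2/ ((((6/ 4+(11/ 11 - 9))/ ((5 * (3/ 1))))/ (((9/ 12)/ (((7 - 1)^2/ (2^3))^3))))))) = 47385/ 3236353216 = 0.00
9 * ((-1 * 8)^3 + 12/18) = -4602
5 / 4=1.25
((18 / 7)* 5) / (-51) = -30 / 119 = -0.25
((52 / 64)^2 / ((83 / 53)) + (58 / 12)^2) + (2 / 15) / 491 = 23.78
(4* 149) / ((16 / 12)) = 447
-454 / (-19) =454 / 19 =23.89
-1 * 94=-94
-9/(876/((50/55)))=-15/1606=-0.01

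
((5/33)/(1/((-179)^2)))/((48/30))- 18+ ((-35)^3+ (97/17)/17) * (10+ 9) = -61922019551/76296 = -811602.44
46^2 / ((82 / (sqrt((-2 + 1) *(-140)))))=2116 *sqrt(35) / 41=305.33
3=3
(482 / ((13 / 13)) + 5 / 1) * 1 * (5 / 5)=487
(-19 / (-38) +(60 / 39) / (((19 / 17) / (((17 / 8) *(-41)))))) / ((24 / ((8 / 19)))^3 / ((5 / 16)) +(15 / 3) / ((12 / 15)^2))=-2359920 / 11710278151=-0.00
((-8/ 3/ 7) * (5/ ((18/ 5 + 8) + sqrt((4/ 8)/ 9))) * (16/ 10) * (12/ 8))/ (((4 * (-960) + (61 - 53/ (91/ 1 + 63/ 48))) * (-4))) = -8811360/ 337887801137 + 126600 * sqrt(2)/ 337887801137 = -0.00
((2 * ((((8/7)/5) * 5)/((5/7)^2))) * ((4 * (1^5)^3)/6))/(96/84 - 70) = -784/18075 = -0.04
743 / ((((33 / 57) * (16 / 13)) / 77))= 1284647 / 16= 80290.44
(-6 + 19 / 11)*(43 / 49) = -2021 / 539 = -3.75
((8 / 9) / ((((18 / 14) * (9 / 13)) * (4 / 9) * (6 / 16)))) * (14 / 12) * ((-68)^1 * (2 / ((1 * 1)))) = -693056 / 729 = -950.69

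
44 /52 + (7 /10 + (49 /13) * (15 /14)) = 363 /65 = 5.58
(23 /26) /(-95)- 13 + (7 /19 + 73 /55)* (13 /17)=-1081987 /92378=-11.71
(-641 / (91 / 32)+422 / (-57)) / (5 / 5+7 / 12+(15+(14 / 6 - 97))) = 2.98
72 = 72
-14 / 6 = -7 / 3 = -2.33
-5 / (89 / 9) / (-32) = 45 / 2848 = 0.02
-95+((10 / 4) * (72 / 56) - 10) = -1425 / 14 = -101.79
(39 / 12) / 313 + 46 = 57605 / 1252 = 46.01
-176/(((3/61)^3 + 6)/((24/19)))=-319589248/8625449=-37.05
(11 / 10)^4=14641 / 10000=1.46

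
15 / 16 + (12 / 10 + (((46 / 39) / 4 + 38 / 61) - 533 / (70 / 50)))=-503132377 / 1332240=-377.66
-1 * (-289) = 289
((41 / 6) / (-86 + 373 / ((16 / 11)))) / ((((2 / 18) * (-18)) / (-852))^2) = 6613792 / 909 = 7275.90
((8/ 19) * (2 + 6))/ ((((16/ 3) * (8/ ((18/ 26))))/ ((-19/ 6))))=-9/ 52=-0.17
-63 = -63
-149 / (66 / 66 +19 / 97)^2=-1401941 / 13456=-104.19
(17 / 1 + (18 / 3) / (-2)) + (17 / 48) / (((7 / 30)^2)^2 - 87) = 986259511 / 70467599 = 14.00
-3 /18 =-1 /6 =-0.17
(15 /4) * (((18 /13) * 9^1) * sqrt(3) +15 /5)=45 /4 +1215 * sqrt(3) /26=92.19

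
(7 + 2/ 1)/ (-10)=-9/ 10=-0.90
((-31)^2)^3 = 887503681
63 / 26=2.42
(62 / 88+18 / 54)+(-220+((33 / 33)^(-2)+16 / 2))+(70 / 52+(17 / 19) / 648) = -367290179 / 1760616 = -208.61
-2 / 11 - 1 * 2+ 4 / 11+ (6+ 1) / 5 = -23 / 55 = -0.42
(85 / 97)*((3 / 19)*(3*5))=3825 / 1843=2.08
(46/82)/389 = 23/15949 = 0.00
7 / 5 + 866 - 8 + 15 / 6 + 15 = 8769 / 10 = 876.90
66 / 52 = 33 / 26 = 1.27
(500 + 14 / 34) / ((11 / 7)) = 59549 / 187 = 318.44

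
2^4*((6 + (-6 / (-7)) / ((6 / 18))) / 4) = 240 / 7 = 34.29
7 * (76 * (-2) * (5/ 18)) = -2660/ 9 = -295.56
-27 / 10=-2.70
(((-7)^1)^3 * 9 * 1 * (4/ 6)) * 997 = -2051826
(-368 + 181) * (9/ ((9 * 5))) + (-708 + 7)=-3692/ 5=-738.40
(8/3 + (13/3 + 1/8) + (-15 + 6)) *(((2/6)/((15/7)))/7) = -1/24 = -0.04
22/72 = 11/36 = 0.31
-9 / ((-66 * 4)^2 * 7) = -1 / 54208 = -0.00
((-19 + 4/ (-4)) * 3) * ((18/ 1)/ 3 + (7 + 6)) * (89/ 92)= -25365/ 23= -1102.83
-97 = -97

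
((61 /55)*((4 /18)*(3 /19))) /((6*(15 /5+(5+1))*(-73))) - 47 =-290417056 /6179085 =-47.00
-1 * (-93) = 93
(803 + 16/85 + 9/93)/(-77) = -2116656/202895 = -10.43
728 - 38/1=690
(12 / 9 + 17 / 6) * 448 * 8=44800 / 3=14933.33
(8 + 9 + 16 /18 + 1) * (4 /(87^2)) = 680 /68121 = 0.01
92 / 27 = 3.41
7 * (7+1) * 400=22400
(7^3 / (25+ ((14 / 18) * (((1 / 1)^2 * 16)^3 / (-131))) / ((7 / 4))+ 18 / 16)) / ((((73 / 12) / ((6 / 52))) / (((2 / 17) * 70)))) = 4.38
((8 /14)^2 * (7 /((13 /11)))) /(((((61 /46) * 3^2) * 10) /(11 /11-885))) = -275264 /19215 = -14.33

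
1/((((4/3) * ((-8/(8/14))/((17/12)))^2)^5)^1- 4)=2015993900449/75472111454700307040636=0.00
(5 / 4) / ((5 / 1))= 1 / 4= 0.25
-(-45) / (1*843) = 15 / 281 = 0.05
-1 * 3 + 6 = 3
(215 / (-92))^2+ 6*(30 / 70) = 475927 / 59248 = 8.03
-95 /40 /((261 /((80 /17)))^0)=-19 /8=-2.38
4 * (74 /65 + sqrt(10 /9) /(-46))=4.46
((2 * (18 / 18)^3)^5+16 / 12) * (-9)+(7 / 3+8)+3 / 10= -8681 / 30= -289.37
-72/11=-6.55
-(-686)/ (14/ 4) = 196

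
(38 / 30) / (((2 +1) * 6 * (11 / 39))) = 247 / 990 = 0.25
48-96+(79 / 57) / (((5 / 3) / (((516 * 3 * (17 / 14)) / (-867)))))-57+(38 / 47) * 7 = -53740999 / 531335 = -101.14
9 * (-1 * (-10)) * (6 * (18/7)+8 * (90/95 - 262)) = -24813720/133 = -186569.32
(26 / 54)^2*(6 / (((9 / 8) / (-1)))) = -2704 / 2187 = -1.24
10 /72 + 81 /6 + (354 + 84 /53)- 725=-678821 /1908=-355.78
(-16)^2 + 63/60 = 5141/20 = 257.05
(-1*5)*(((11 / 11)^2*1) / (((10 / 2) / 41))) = -41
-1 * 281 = -281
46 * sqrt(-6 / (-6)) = 46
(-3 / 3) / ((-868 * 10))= 0.00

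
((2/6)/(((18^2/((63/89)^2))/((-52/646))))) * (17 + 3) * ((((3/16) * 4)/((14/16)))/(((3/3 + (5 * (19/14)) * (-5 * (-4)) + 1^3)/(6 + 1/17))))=-0.00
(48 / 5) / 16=0.60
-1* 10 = -10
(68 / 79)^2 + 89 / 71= 883753 / 443111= 1.99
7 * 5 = 35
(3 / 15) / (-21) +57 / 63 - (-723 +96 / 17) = 1282073 / 1785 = 718.25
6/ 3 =2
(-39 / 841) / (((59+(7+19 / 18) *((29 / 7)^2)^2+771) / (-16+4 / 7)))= 26004888 / 116416842085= 0.00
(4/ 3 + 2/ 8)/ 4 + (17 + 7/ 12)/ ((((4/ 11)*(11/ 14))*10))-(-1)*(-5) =31/ 20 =1.55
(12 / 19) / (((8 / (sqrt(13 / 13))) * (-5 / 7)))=-21 / 190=-0.11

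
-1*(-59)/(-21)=-59/21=-2.81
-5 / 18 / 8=-5 / 144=-0.03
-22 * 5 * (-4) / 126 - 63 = -3749 / 63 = -59.51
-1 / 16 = -0.06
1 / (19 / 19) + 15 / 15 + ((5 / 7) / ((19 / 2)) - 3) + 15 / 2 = 1749 / 266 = 6.58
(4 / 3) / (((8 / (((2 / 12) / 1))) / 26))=13 / 18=0.72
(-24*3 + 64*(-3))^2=69696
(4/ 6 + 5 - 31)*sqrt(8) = -152*sqrt(2)/ 3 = -71.65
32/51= 0.63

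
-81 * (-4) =324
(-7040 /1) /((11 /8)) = -5120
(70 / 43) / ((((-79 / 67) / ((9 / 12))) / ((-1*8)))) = 28140 / 3397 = 8.28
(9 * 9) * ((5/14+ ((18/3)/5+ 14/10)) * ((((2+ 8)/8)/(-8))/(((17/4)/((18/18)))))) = -16767/1904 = -8.81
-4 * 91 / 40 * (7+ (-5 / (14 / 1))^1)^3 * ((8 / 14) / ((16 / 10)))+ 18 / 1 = -10259073 / 10976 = -934.68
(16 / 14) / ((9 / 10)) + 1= 143 / 63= 2.27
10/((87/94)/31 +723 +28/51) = 1486140/107533951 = 0.01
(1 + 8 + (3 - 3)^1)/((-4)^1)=-9/4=-2.25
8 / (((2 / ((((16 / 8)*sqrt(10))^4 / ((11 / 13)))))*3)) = 2521.21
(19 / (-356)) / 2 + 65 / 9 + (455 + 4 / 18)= 2963173 / 6408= 462.42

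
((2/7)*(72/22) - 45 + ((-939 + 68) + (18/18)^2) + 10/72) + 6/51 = -43062307/47124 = -913.81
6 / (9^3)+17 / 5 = 4141 / 1215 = 3.41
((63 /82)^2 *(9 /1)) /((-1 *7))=-5103 /6724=-0.76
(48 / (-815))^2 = 2304 / 664225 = 0.00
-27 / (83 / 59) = -1593 / 83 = -19.19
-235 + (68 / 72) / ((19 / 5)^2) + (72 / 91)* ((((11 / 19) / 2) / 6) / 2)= -138909769 / 591318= -234.92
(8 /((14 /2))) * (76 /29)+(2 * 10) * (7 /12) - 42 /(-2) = 21718 /609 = 35.66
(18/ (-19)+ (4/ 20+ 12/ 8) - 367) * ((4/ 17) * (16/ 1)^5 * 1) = -90361929.55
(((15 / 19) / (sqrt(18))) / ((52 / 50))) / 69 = 125 * sqrt(2) / 68172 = 0.00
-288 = -288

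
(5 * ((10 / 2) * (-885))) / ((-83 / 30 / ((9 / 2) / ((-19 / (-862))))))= 2574686250 / 1577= 1632648.22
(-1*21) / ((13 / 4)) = -84 / 13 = -6.46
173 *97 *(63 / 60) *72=1268643.60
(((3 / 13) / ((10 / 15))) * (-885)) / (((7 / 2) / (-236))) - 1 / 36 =67670549 / 3276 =20656.46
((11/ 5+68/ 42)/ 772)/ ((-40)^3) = -401/ 5187840000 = -0.00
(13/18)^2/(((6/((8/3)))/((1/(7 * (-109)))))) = -0.00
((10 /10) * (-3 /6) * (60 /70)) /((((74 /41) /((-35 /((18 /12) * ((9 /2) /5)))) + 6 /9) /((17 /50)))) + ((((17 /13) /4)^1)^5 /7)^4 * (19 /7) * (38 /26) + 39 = 4548021913116622280541636063127712142987929087 /117350310028304716173375844598258881053851648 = 38.76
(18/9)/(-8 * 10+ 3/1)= -2/77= -0.03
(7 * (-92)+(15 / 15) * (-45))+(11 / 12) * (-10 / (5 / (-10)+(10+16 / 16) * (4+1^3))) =-225358 / 327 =-689.17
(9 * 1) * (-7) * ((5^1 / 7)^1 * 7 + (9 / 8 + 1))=-3591 / 8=-448.88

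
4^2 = 16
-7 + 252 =245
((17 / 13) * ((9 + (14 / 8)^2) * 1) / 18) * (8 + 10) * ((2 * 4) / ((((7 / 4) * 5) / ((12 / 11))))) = 78744 / 5005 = 15.73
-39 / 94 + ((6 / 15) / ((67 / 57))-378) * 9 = -107045601 / 31490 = -3399.35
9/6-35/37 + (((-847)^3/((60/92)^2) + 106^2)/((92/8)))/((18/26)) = -618454214973733/3446550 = -179441532.83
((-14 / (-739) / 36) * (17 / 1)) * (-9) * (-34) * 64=129472 / 739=175.20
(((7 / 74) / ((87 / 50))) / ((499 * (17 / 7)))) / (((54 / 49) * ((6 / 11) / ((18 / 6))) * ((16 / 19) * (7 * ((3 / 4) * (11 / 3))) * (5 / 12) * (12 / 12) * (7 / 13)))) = 60515 / 983043972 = 0.00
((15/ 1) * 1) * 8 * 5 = 600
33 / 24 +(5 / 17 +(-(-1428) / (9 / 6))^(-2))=1512729 / 906304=1.67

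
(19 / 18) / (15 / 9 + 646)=19 / 11658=0.00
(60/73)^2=3600/5329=0.68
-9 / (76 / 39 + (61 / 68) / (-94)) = -2243592 / 483413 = -4.64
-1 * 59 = -59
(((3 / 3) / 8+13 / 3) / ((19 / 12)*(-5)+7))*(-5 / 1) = 535 / 22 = 24.32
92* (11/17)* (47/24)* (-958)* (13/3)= -74045257/153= -483955.93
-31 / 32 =-0.97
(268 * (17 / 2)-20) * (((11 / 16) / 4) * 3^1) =37257 / 32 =1164.28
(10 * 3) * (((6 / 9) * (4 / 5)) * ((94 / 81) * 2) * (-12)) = -12032 / 27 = -445.63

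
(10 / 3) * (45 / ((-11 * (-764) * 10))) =15 / 8404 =0.00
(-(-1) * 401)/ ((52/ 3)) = 1203/ 52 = 23.13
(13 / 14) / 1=13 / 14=0.93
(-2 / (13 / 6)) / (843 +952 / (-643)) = -7716 / 7034261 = -0.00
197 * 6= 1182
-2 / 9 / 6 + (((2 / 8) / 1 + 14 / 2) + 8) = 1643 / 108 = 15.21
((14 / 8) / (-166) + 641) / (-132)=-425617 / 87648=-4.86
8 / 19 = 0.42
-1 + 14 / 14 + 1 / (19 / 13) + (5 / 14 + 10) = 2937 / 266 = 11.04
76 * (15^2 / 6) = 2850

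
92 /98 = 46 /49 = 0.94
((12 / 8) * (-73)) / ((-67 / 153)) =33507 / 134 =250.05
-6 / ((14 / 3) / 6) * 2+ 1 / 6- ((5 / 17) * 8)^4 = -161056961 / 3507882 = -45.91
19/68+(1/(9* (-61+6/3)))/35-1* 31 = -38824133/1263780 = -30.72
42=42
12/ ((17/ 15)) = 180/ 17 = 10.59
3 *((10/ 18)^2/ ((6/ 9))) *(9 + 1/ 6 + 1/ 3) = 475/ 36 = 13.19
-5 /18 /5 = -1 /18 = -0.06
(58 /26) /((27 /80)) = 2320 /351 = 6.61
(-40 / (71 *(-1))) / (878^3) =5 / 6006920849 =0.00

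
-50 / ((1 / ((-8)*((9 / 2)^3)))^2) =-26572050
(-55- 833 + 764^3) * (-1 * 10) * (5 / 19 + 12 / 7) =-1172829711280 / 133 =-8818268505.86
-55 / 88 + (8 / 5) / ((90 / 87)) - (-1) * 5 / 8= 116 / 75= 1.55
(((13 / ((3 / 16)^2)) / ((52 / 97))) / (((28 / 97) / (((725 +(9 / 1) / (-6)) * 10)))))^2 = 1186325794056505600 / 3969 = 298897907295667.83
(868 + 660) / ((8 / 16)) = 3056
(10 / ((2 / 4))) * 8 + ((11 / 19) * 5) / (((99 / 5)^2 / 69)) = 160.51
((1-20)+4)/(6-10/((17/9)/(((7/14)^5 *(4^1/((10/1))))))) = -680/269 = -2.53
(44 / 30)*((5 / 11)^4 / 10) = 25 / 3993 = 0.01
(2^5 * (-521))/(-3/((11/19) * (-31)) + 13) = -2842576/2245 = -1266.18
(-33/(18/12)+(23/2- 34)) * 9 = -801/2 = -400.50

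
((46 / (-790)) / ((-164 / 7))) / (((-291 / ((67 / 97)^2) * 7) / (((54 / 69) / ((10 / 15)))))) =-40401 / 59122956940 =-0.00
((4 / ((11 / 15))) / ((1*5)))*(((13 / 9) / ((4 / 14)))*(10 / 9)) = 1820 / 297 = 6.13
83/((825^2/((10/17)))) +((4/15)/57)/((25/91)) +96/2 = 703744634/14656125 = 48.02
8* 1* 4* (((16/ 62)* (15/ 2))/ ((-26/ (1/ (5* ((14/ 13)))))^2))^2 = 18/ 57684025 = 0.00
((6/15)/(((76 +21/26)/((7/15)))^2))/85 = 0.00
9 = 9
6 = 6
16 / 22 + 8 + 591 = 6597 / 11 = 599.73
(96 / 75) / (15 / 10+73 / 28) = 896 / 2875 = 0.31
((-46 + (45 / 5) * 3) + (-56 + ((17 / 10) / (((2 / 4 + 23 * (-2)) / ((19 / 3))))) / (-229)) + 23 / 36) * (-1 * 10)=278926139 / 375102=743.60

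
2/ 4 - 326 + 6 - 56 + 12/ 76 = -375.34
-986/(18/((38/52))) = -9367/234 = -40.03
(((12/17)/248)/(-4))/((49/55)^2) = -9075/10122616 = -0.00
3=3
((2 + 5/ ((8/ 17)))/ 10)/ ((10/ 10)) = 101/ 80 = 1.26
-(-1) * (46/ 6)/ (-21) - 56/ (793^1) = -21767/ 49959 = -0.44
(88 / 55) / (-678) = -4 / 1695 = -0.00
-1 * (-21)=21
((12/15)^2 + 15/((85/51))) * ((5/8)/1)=241/40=6.02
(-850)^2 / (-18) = -40138.89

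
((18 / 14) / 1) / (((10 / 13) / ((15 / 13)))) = 27 / 14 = 1.93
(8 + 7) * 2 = 30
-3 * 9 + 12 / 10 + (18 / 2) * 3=6 / 5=1.20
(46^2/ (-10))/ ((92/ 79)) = -1817/ 10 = -181.70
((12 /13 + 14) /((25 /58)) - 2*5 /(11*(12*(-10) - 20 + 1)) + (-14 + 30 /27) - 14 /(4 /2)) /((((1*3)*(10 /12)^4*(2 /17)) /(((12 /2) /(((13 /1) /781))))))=11457153436176 /367046875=31214.41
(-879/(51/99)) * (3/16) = -87021/272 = -319.93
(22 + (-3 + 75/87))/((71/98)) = 56448/2059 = 27.42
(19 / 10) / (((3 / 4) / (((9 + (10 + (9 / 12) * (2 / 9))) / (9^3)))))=437 / 6561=0.07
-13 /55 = -0.24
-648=-648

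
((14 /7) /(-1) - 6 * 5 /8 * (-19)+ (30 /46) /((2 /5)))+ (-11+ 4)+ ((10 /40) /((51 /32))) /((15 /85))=53629 /828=64.77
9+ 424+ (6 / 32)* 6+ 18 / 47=163375 / 376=434.51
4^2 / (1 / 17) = 272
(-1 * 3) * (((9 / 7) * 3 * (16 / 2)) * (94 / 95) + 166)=-392082 / 665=-589.60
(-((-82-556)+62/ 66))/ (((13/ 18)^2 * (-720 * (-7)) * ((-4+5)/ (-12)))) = -189207/ 65065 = -2.91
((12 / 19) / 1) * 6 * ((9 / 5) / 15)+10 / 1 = 4966 / 475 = 10.45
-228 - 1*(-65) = -163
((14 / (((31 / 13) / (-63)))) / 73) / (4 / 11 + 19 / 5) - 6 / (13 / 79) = -253837788 / 6736951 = -37.68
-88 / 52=-22 / 13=-1.69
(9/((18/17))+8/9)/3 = 169/54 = 3.13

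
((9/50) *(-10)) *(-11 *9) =891/5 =178.20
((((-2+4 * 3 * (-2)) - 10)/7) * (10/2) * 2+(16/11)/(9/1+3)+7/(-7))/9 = -12083/2079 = -5.81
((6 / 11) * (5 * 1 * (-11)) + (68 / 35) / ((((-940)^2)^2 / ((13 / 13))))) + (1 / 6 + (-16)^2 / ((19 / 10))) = 40849273555300969 / 389398543800000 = 104.90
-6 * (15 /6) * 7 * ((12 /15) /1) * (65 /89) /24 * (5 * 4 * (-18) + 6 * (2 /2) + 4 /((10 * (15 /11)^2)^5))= 464405389729538111309 /513218847656250000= 904.89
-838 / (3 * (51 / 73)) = -61174 / 153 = -399.83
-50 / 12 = -25 / 6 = -4.17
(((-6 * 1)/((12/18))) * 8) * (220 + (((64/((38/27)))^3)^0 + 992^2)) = -70868520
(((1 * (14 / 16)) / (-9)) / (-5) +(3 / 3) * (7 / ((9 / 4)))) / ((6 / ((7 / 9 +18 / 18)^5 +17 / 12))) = 1020817441 / 102036672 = 10.00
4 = 4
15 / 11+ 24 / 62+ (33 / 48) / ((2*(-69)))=1314425 / 752928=1.75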